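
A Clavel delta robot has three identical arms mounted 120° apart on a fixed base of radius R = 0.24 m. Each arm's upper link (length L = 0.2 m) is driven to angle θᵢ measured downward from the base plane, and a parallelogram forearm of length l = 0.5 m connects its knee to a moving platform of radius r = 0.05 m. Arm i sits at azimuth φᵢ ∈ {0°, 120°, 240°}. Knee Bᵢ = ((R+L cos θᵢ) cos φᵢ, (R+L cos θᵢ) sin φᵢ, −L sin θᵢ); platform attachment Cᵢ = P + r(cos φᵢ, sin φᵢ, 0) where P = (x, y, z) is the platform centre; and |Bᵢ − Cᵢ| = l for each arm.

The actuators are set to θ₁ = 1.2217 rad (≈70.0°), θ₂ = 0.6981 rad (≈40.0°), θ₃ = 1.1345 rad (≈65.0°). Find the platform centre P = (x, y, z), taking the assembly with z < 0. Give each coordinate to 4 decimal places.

(-0.0628, 0.0759, -0.5635)

arm 1 at φ=0.0°: e+L cos θ1 = 0.2584;  S1 = (0.2584, 0.0000, -0.1879)
S2 = (0.3432·cos120.0°, 0.3432·sin120.0°, -0.1286) = (-0.1716, 0.2972, -0.1286)
arm 3 at φ=240.0°: e+L cos θ3 = 0.2745;  S3 = (-0.1373, -0.2377, -0.1813)
subtract pairs → two planes through P
plane₁₂: -0.8600x+0.5945y+0.1188z = 0.0322
det = 0.8793;  x = -0.0216+0.0732z,  y = 0.0230+-0.0938z
quadratic in z: (1.0142)z²+(0.3305)z+(-0.1358)=0, √Δ=0.8124 → z ∈ {-0.5635, 0.2376}; z = -0.5635 (taking z<0)
x = -0.0628, y = 0.0759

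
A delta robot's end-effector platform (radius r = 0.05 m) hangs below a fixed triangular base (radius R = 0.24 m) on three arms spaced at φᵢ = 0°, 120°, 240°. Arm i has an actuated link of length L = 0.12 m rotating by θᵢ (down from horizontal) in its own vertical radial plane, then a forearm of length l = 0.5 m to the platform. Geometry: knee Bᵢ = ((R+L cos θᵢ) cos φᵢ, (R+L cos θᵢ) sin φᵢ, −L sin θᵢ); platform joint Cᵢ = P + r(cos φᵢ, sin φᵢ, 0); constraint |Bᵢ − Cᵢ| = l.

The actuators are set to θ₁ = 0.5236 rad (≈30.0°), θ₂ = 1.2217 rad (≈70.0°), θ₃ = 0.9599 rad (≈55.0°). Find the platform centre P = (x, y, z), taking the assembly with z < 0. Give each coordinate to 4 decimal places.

(0.0791, -0.0324, -0.5103)

φ1=0.0°: virtual centre (0.2939, 0.0000, -0.0600), radius l
centre 2 = (0.2310·cos120.0°, 0.2310·sin120.0°, -0.1128) = (-0.1155, 0.2001, -0.1128)
centre 3 = (0.2588·cos240.0°, 0.2588·sin240.0°, -0.0983) = (-0.1294, -0.2242, -0.0983)
|centre ₂|²−|centre ₁|² = -0.0239;  |centre ₃|²−|centre ₁|² = -0.0133
plane₁₂: -0.8189x+0.4002y+-0.1055z = -0.0239
det = 0.7059;  x = 0.0227+-0.1104z,  y = -0.0132+0.0377z
into |P−centre ₁|² = l²: 1.0136z² + 0.1789z + -0.1727 = 0;  Δ = 0.7321;  z = -0.5103 or 0.3338 → z<0 root = -0.5103
x = 0.0791, y = -0.0324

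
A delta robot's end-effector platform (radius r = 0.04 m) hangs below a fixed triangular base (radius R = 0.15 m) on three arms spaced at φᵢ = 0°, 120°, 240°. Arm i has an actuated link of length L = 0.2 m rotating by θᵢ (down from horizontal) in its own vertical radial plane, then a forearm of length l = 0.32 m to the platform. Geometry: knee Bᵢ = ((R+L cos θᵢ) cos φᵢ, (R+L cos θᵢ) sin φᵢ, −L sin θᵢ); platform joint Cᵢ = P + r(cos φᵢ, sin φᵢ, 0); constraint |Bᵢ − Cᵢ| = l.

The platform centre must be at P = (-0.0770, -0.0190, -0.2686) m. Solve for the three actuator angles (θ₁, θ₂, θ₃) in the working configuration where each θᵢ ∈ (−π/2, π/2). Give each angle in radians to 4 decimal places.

φ1=0.0° → target in arm frame (-0.0770, -0.0190)
  e−x'=0.1870;  (l²−L²−(e−x')²−y'²−z²)/2L = -0.1127
  γ=atan2(-0.2686,0.1870)=-0.9626;  ψ=arccos(-0.3443)=1.9223;  θ1=γ+ψ≈0.9597
φ2=120.0° → target in arm frame (0.0220, 0.0762)
  A cos θ + B sin θ = C:  0.0880·cos θ + -0.2686·sin θ = -0.0582
  θ2 = atan2(B,A) + arccos(C/0.2826) = 0.5239
arm 3 (φ=240.0°): x'=0.0550, y'=-0.0572
  e−x'=0.0550;  (l²−L²−(e−x')²−y'²−z²)/2L = -0.0401
  θ3 = atan2(B,A) + arccos(C/0.2742) = 0.3490

θ₁ = 0.9597, θ₂ = 0.5239, θ₃ = 0.3490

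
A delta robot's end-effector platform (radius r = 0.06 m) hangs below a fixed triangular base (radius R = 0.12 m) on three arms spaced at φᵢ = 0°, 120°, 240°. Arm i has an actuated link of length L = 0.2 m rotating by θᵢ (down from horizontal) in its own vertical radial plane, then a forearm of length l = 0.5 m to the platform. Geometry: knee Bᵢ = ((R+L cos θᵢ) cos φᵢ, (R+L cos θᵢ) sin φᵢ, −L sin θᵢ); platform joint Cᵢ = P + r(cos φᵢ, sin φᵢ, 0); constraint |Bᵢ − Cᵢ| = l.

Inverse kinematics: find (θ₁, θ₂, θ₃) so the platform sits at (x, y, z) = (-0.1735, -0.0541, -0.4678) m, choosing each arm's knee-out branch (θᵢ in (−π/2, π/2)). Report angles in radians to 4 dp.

θ₁ = 0.7855, θ₂ = 0.2619, θ₃ = 0.0000

rotate P by −φ1: (-0.1735, -0.0541, -0.4678)
  e−x'=0.2335;  (l²−L²−(e−x')²−y'²−z²)/2L = -0.1657
  √(A²+B²)=0.5228;  θ1 = -1.1078+1.8933 ≈ 0.7855
φ2=120.0° → target in arm frame (0.0399, 0.1773)
  A=0.0201, B=-0.4678, C=(l²−L²−A²−y'²−z²)/(2L)=-0.1017
  θ2 = atan2(B,A) + arccos(C/0.4682) = 0.2619
arm 3 (φ=240.0°): x'=0.1336, y'=-0.1232
  e−x'=-0.0736;  (l²−L²−(e−x')²−y'²−z²)/2L = -0.0736
  θ3 = atan2(B,A) + arccos(C/0.4736) = 0.0000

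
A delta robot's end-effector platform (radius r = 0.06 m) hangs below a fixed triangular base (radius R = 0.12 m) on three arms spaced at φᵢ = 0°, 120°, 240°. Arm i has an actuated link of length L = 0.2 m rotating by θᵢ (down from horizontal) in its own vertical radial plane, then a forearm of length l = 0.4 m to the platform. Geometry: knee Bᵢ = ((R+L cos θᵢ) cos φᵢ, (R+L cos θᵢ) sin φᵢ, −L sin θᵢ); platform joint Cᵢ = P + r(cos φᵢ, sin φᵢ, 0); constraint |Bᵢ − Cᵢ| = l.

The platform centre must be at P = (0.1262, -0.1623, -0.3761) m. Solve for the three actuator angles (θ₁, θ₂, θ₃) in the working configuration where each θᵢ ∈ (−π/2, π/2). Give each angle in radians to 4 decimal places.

θ₁ = 0.1743, θ₂ = 1.1344, θ₃ = 0.3491

arm 1 (φ=0.0°): x'=0.1262, y'=-0.1623
  A=-0.0662, B=-0.3761, C=(l²−L²−A²−y'²−z²)/(2L)=-0.1304
  √(A²+B²)=0.3819;  θ1 = -1.7450+1.9194 ≈ 0.1743
rotate P by −φ2: (-0.2037, -0.0281, -0.3761)
  e−x'=0.2637;  (l²−L²−(e−x')²−y'²−z²)/2L = -0.2294
  θ2 = atan2(B,A) + arccos(C/0.4593) = 1.1344
arm 3 (φ=240.0°): x'=0.0775, y'=0.1904
  A cos θ + B sin θ = C:  -0.0175·cos θ + -0.3761·sin θ = -0.1451
  √(A²+B²)=0.3765;  θ3 = -1.6172+1.9663 ≈ 0.3491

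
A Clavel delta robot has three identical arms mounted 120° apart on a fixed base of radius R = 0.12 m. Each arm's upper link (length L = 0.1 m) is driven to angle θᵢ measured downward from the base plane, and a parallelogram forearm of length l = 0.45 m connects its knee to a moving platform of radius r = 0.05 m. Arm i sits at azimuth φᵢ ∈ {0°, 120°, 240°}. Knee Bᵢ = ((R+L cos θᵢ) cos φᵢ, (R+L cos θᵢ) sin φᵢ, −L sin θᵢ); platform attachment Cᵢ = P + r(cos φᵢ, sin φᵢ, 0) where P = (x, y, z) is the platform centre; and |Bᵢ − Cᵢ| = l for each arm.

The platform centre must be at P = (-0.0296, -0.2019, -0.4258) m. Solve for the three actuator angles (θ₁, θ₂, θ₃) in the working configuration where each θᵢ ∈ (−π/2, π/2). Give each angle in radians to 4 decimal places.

arm 1 (φ=0.0°): x'=-0.0296, y'=-0.2019
  e−x'=0.0996;  (l²−L²−(e−x')²−y'²−z²)/2L = -0.1974
  θ1 = atan2(B,A) + arccos(C/0.4373) = 0.6982
arm 2 (φ=120.0°): x'=-0.1601, y'=0.1266
  A=0.2301, B=-0.4258, C=(l²−L²−A²−y'²−z²)/(2L)=-0.2888
  θ2 = atan2(B,A) + arccos(C/0.4840) = 1.1347
rotate P by −φ3: (0.1897, 0.0753, -0.4258)
  A cos θ + B sin θ = C:  -0.1197·cos θ + -0.4258·sin θ = -0.0440
  θ3 = atan2(B,A) + arccos(C/0.4423) = -0.1744

θ₁ = 0.6982, θ₂ = 1.1347, θ₃ = -0.1744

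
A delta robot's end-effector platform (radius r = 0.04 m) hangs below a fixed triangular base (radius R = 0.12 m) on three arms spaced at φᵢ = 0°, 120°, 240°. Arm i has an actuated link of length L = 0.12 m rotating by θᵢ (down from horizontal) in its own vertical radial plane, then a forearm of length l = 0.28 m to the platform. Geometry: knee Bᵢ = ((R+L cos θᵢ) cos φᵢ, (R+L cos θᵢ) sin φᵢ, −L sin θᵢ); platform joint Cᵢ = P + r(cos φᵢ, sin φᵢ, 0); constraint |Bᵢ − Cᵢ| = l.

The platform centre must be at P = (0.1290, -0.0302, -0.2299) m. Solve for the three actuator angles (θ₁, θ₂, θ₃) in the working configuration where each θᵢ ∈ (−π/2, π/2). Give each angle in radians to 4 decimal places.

rotate P by −φ1: (0.1290, -0.0302, -0.2299)
  A cos θ + B sin θ = C:  -0.0490·cos θ + -0.2299·sin θ = 0.0326
  θ1 = atan2(B,A) + arccos(C/0.2351) = -0.3493
rotate P by −φ2: (-0.0907, -0.0966, -0.2299)
  A=0.1707, B=-0.2299, C=(l²−L²−A²−y'²−z²)/(2L)=-0.1138
  γ=atan2(-0.2299,0.1707)=-0.9322;  ψ=arccos(-0.3975)=1.9795;  θ2=γ+ψ≈1.0473
φ3=240.0° → target in arm frame (-0.0383, 0.1268)
  e−x'=0.1183;  (l²−L²−(e−x')²−y'²−z²)/2L = -0.0789
  √(A²+B²)=0.2586;  θ3 = -1.0954+1.8810 ≈ 0.7856

θ₁ = -0.3493, θ₂ = 1.0473, θ₃ = 0.7856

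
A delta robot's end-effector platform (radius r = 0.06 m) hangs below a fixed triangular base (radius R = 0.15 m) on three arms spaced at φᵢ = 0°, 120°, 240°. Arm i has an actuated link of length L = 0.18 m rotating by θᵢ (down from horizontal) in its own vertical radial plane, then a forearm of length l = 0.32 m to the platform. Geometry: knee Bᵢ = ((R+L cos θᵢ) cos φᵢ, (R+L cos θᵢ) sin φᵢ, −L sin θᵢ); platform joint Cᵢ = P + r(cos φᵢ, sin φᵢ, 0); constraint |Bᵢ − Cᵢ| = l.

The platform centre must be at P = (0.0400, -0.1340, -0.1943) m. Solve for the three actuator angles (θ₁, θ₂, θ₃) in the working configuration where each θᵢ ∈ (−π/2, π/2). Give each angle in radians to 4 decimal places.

rotate P by −φ1: (0.0400, -0.1340, -0.1943)
  e−x'=0.0500;  (l²−L²−(e−x')²−y'²−z²)/2L = 0.0328
  √(A²+B²)=0.2006;  θ1 = -1.3189+1.4068 ≈ 0.0879
rotate P by −φ2: (-0.1360, 0.0324, -0.1943)
  A=0.2260, B=-0.1943, C=(l²−L²−A²−y'²−z²)/(2L)=-0.0553
  θ2 = atan2(B,A) + arccos(C/0.2981) = 1.0473
arm 3 (φ=240.0°): x'=0.0960, y'=0.1016
  A cos θ + B sin θ = C:  -0.0060·cos θ + -0.1943·sin θ = 0.0608
  θ3 = atan2(B,A) + arccos(C/0.1944) = -0.3491

θ₁ = 0.0879, θ₂ = 1.0473, θ₃ = -0.3491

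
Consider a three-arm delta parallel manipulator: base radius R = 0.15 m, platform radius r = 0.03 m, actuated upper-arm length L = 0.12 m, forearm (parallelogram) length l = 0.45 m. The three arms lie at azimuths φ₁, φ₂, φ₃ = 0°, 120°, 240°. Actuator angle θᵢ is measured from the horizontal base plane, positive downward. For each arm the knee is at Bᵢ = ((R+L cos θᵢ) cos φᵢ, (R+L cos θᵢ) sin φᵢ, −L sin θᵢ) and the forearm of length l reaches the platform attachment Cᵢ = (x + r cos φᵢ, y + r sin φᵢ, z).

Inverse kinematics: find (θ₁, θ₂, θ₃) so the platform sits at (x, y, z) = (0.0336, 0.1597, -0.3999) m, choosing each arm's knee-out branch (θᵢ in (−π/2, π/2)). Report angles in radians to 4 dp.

arm 1 (φ=0.0°): x'=0.0336, y'=0.1597
  A cos θ + B sin θ = C:  0.0864·cos θ + -0.3999·sin θ = -0.0200
  θ1 = atan2(B,A) + arccos(C/0.4091) = 0.2616
arm 2 (φ=120.0°): x'=0.1215, y'=-0.1089
  A=-0.0015, B=-0.3999, C=(l²−L²−A²−y'²−z²)/(2L)=0.0679
  γ=atan2(-0.3999,-0.0015)=-1.5746;  ψ=arccos(0.1699)=1.4001;  θ2=γ+ψ≈-0.1745
rotate P by −φ3: (-0.1551, -0.0508, -0.3999)
  A cos θ + B sin θ = C:  0.2751·cos θ + -0.3999·sin θ = -0.2087
  √(A²+B²)=0.4854;  θ3 = -0.9682+2.0152 ≈ 1.0469

θ₁ = 0.2616, θ₂ = -0.1745, θ₃ = 1.0469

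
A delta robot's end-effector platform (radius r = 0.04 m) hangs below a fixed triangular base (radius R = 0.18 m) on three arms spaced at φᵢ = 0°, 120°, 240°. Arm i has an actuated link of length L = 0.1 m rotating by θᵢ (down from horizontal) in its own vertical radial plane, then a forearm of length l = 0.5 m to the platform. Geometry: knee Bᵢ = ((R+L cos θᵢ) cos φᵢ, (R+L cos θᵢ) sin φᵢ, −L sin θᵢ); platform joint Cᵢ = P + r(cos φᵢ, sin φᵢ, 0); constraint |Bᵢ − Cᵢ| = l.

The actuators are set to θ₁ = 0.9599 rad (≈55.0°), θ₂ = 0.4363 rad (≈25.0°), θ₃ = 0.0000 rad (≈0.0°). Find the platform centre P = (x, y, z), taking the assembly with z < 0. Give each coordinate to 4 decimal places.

arm 1 at φ=0.0°: e+L cos θ1 = 0.1974;  centre 1 = (0.1974, 0.0000, -0.0819)
φ2=120.0°: virtual centre (-0.1153, 0.1997, -0.0423), radius l
φ3=240.0°: virtual centre (-0.1200, -0.2078, 0.0000), radius l
|centre ₂|²−|centre ₁|² = 0.0093;  |centre ₃|²−|centre ₁|² = 0.0119
linear system: -0.6254x+0.3995y = 0.0093−0.0793z; -0.6347x+-0.4157y = 0.0119−0.1638z
Cramer: x(z) = -0.0168+0.1916z;  y(z) = -0.0030+0.1015z
quadratic in z: (1.0470)z²+(0.0811)z+(-0.1974)=0, √Δ=0.9129 → z ∈ {-0.4747, 0.3972}; z = -0.4747 (taking z<0)
x = -0.1078, y = -0.0512

(-0.1078, -0.0512, -0.4747)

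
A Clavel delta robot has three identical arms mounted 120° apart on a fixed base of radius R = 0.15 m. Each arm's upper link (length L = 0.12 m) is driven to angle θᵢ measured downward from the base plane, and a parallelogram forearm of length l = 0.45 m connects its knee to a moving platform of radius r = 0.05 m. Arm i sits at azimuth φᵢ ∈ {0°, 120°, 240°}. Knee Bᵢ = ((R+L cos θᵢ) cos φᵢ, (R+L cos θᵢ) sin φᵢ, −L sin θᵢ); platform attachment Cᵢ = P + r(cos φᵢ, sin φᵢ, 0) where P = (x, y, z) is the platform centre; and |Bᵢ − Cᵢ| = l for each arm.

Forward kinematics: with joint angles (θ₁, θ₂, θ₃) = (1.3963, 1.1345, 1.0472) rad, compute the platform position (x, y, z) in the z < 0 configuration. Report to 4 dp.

(-0.0490, -0.0122, -0.5347)

arm 1 at φ=0.0°: e+L cos θ1 = 0.1208;  O1 = (0.1208, 0.0000, -0.1182)
O2 = (0.1507·cos120.0°, 0.1507·sin120.0°, -0.1088) = (-0.0754, 0.1305, -0.1088)
arm 3 at φ=240.0°: e+L cos θ3 = 0.1600;  O3 = (-0.0800, -0.1386, -0.1039)
eliminate P² terms by subtracting sphere 1 from 2 and 3
linear system: -0.3924x+0.2610y = 0.0060−0.0188z; -0.4017x+-0.2771y = 0.0078−0.0285z
Cramer: x(z) = -0.0173+0.0593z;  y(z) = -0.0032+0.0169z
sphere 1 gives Az²+Bz+C=0 with A=1.0038, B=0.2199, C=-0.1694;  B²−4AC=0.7287;  roots -0.5347, 0.3157;  negative root z = -0.5347
x = -0.0490, y = -0.0122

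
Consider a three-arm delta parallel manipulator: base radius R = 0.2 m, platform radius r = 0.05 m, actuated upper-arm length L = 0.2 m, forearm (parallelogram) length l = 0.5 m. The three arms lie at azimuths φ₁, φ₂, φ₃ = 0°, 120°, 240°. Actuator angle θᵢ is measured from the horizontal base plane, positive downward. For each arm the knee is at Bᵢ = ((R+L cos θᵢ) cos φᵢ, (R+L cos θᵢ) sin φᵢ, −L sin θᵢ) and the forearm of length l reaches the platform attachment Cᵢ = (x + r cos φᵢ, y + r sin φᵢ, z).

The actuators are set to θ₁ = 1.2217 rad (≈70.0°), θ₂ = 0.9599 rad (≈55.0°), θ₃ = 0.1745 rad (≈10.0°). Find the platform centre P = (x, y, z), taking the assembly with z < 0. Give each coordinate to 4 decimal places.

(-0.1431, -0.1354, -0.5057)

φ1=0.0°: virtual centre (0.2184, 0.0000, -0.1879), radius l
arm 2 at φ=120.0°: (R−r)+L cos θ2 = 0.2647;  S2 = (-0.1324, 0.2293, -0.1638)
arm 3 at φ=240.0°: (R−r)+L cos θ3 = 0.3470;  S3 = (-0.1735, -0.3005, -0.0347)
subtract pairs → two planes through P
linear system: -0.7015x+0.4585y = 0.0139−0.0482z; -0.7838x+-0.6010y = 0.0386−0.3064z
Cramer: x(z) = -0.0333+0.2170z;  y(z) = -0.0207+0.2269z
sphere 1 gives Az²+Bz+C=0 with A=1.0986, B=0.2572, C=-0.1509;  B²−4AC=0.7292;  roots -0.5057, 0.2716;  negative root z = -0.5057
x = -0.1431, y = -0.1354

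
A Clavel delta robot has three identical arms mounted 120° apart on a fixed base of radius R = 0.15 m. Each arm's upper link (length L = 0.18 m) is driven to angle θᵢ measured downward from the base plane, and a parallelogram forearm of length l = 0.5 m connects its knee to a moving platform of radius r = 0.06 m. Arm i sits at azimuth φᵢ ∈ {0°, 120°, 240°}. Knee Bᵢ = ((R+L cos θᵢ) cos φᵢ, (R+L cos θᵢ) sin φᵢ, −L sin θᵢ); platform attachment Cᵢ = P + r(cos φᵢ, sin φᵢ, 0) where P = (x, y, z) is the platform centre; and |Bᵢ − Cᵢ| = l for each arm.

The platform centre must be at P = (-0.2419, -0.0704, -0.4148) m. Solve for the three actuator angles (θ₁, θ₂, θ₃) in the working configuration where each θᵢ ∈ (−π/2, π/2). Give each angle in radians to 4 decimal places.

θ₁ = 1.0472, θ₂ = 0.1742, θ₃ = -0.2620

rotate P by −φ1: (-0.2419, -0.0704, -0.4148)
  A cos θ + B sin θ = C:  0.3319·cos θ + -0.4148·sin θ = -0.1933
  γ=atan2(-0.4148,0.3319)=-0.8960;  ψ=arccos(-0.3638)=1.9431;  θ1=γ+ψ≈1.0472
rotate P by −φ2: (0.0600, 0.2447, -0.4148)
  e−x'=0.0300;  (l²−L²−(e−x')²−y'²−z²)/2L = -0.0423
  √(A²+B²)=0.4159;  θ2 = -1.4986+1.6727 ≈ 0.1742
φ3=240.0° → target in arm frame (0.1819, -0.1743)
  e−x'=-0.0919;  (l²−L²−(e−x')²−y'²−z²)/2L = 0.0187
  √(A²+B²)=0.4249;  θ3 = -1.7889+1.5269 ≈ -0.2620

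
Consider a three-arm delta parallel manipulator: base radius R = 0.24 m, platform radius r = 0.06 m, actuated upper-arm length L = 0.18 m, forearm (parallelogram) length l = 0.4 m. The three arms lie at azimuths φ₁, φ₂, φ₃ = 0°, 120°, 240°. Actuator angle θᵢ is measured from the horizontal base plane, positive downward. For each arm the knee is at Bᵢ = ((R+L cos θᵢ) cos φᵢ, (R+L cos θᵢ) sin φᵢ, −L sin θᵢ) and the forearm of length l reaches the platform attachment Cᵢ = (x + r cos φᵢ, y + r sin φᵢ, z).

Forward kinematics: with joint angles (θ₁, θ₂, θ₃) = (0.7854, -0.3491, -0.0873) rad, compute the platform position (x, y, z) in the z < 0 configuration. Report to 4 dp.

(-0.0859, 0.0127, -0.1996)

S1 = (0.3073·cos0.0°, 0.3073·sin0.0°, -0.1273) = (0.3073, 0.0000, -0.1273)
φ2=120.0°: virtual centre (-0.1746, 0.3024, 0.0616), radius l
S3 = (0.3593·cos240.0°, 0.3593·sin240.0°, 0.0157) = (-0.1797, -0.3112, 0.0157)
eliminate P² terms by subtracting sphere 1 from 2 and 3
linear system: -0.9637x+0.6047y = 0.0151−0.3777z; -0.9739x+-0.6224y = 0.0187−0.2859z
Cramer: x(z) = -0.0174+0.3432z;  y(z) = -0.0028-0.0776z
into |P−S₁|² = l²: 1.1238z² + 0.0321z + -0.0384 = 0;  Δ = 0.1735;  z = -0.1996 or 0.1710 → z<0 root = -0.1996
x = -0.0859, y = 0.0127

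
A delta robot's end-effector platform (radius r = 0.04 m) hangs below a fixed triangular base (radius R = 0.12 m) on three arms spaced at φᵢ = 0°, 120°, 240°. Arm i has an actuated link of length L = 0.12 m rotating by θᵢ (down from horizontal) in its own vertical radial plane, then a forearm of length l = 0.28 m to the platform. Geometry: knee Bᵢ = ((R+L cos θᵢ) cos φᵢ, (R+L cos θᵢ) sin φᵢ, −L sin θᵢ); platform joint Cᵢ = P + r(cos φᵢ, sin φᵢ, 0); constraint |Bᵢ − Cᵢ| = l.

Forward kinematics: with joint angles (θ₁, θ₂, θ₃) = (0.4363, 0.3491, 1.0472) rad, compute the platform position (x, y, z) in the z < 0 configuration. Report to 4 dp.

φ1=0.0°: virtual centre (0.1888, 0.0000, -0.0507), radius l
O2 = (0.1928·cos120.0°, 0.1928·sin120.0°, -0.0410) = (-0.0964, 0.1669, -0.0410)
O3 = (0.1400·cos240.0°, 0.1400·sin240.0°, -0.1039) = (-0.0700, -0.1212, -0.1039)
subtract pairs → two planes through P
plane₁₂: -0.5703x+0.3339y+0.0193z = 0.0006
det = 0.3111;  x = 0.0079+-0.0992z,  y = 0.0154+-0.2273z
into |P−O₁|² = l²: 1.0615z² + 0.1303z + -0.0429 = 0;  Δ = 0.1990;  z = -0.2715 or 0.1488 → z<0 root = -0.2715
x = 0.0348, y = 0.0771

(0.0348, 0.0771, -0.2715)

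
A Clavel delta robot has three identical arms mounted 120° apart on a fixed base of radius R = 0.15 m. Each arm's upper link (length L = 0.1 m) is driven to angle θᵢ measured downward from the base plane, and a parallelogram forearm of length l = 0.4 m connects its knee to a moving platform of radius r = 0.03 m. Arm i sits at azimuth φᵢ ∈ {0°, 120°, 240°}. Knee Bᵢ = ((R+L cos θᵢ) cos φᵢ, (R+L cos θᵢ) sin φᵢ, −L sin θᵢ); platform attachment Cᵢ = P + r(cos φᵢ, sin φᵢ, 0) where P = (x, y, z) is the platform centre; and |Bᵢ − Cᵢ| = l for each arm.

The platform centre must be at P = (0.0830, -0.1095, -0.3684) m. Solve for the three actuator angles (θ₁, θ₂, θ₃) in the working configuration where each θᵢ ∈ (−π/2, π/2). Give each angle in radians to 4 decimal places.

θ₁ = 0.0876, θ₂ = 1.2219, θ₃ = 0.2619

arm 1 (φ=0.0°): x'=0.0830, y'=-0.1095
  e−x'=0.0370;  (l²−L²−(e−x')²−y'²−z²)/2L = 0.0046
  √(A²+B²)=0.3703;  θ1 = -1.4707+1.5583 ≈ 0.0876
rotate P by −φ2: (-0.1363, -0.0171, -0.3684)
  e−x'=0.2563;  (l²−L²−(e−x')²−y'²−z²)/2L = -0.2586
  √(A²+B²)=0.4488;  θ2 = -0.9629+2.1848 ≈ 1.2219
arm 3 (φ=240.0°): x'=0.0533, y'=0.1266
  A=0.0667, B=-0.3684, C=(l²−L²−A²−y'²−z²)/(2L)=-0.0310
  θ3 = atan2(B,A) + arccos(C/0.3744) = 0.2619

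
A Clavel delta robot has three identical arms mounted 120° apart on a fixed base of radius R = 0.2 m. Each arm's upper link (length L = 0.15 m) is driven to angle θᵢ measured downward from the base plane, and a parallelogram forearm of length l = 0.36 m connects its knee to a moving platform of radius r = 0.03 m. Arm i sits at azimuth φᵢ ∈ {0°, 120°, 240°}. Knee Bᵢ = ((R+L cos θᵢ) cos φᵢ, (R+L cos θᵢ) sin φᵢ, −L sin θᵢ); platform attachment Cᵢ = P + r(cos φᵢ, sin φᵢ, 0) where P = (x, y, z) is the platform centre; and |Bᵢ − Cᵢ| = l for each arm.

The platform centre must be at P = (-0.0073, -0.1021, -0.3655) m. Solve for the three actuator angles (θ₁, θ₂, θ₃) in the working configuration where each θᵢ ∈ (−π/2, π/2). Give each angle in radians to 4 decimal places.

θ₁ = 1.0471, θ₂ = 1.3960, θ₃ = 0.5235

arm 1 (φ=0.0°): x'=-0.0073, y'=-0.1021
  A cos θ + B sin θ = C:  0.1773·cos θ + -0.3655·sin θ = -0.2278
  γ=atan2(-0.3655,0.1773)=-1.1191;  ψ=arccos(-0.5608)=2.1662;  θ1=γ+ψ≈1.0471
rotate P by −φ2: (-0.0848, 0.0574, -0.3655)
  e−x'=0.2548;  (l²−L²−(e−x')²−y'²−z²)/2L = -0.3156
  √(A²+B²)=0.4455;  θ2 = -0.9621+2.3581 ≈ 1.3960
φ3=240.0° → target in arm frame (0.0921, 0.0447)
  A=0.0779, B=-0.3655, C=(l²−L²−A²−y'²−z²)/(2L)=-0.1152
  √(A²+B²)=0.3737;  θ3 = -1.3607+1.8842 ≈ 0.5235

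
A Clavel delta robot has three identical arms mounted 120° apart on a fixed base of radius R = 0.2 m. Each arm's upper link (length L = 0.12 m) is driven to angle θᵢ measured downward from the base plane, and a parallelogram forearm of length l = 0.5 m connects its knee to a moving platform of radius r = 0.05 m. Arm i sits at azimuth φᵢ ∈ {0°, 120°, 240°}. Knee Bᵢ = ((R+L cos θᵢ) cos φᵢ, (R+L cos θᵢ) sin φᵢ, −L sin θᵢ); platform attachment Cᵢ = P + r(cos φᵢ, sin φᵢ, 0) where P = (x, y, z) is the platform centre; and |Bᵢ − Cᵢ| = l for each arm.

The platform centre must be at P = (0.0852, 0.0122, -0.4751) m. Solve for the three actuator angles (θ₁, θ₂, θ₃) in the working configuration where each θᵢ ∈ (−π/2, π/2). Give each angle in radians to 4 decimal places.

θ₁ = 0.0875, θ₂ = 0.6111, θ₃ = 0.6984

arm 1 (φ=0.0°): x'=0.0852, y'=0.0122
  A cos θ + B sin θ = C:  0.0648·cos θ + -0.4751·sin θ = 0.0231
  θ1 = atan2(B,A) + arccos(C/0.4795) = 0.0875
arm 2 (φ=120.0°): x'=-0.0320, y'=-0.0799
  A=0.1820, B=-0.4751, C=(l²−L²−A²−y'²−z²)/(2L)=-0.1235
  θ2 = atan2(B,A) + arccos(C/0.5088) = 0.6111
arm 3 (φ=240.0°): x'=-0.0532, y'=0.0677
  A=0.2032, B=-0.4751, C=(l²−L²−A²−y'²−z²)/(2L)=-0.1499
  γ=atan2(-0.4751,0.2032)=-1.1667;  ψ=arccos(-0.2901)=1.8651;  θ3=γ+ψ≈0.6984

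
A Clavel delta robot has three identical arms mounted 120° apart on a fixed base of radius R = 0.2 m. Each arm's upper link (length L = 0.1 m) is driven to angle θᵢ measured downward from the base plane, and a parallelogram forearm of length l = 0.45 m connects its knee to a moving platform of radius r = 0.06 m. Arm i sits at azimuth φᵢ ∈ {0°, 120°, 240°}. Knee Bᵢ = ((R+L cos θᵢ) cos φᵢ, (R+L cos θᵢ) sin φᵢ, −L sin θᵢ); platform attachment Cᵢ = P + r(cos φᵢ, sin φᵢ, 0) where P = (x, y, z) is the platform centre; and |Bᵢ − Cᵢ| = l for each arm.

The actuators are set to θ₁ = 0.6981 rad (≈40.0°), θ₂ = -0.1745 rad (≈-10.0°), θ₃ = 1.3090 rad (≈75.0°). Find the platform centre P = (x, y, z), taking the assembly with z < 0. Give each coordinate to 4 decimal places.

arm 1 at φ=0.0°: ρ1 = 0.2166;  centre 1 = (0.2166, 0.0000, -0.0643)
φ2=120.0°: virtual centre (-0.1192, 0.2065, 0.0174), radius l
φ3=240.0°: virtual centre (-0.0829, -0.1437, -0.0966), radius l
subtract pairs → two planes through P
plane₁₂: -0.6717x+0.4131y+0.1633z = 0.0061
det = 0.4405;  x = 0.0093+0.0459z,  y = 0.0300+-0.3207z
quadratic in z: (1.1049)z²+(0.0903)z+(-0.1545)=0, √Δ=0.8313 → z ∈ {-0.4170, 0.3353}; z = -0.4170 (taking z<0)
x = -0.0098, y = 0.1637

(-0.0098, 0.1637, -0.4170)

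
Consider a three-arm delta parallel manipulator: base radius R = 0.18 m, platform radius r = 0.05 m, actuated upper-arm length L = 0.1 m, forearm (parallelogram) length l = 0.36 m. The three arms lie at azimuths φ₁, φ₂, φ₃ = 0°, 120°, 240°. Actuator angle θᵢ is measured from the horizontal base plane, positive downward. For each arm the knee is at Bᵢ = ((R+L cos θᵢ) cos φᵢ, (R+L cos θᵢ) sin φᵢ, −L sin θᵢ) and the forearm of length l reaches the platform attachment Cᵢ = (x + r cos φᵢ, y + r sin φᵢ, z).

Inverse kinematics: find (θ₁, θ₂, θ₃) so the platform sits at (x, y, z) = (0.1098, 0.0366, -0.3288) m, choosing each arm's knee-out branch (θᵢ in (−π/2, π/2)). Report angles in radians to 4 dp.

θ₁ = -0.0871, θ₂ = 0.7855, θ₃ = 1.1349

φ1=0.0° → target in arm frame (0.1098, 0.0366)
  A cos θ + B sin θ = C:  0.0202·cos θ + -0.3288·sin θ = 0.0487
  θ1 = atan2(B,A) + arccos(C/0.3294) = -0.0871
φ2=120.0° → target in arm frame (-0.0232, -0.1134)
  A=0.1532, B=-0.3288, C=(l²−L²−A²−y'²−z²)/(2L)=-0.1242
  γ=atan2(-0.3288,0.1532)=-1.1348;  ψ=arccos(-0.3424)=1.9202;  θ2=γ+ψ≈0.7855
φ3=240.0° → target in arm frame (-0.0866, 0.0768)
  A=0.2166, B=-0.3288, C=(l²−L²−A²−y'²−z²)/(2L)=-0.2066
  θ3 = atan2(B,A) + arccos(C/0.3937) = 1.1349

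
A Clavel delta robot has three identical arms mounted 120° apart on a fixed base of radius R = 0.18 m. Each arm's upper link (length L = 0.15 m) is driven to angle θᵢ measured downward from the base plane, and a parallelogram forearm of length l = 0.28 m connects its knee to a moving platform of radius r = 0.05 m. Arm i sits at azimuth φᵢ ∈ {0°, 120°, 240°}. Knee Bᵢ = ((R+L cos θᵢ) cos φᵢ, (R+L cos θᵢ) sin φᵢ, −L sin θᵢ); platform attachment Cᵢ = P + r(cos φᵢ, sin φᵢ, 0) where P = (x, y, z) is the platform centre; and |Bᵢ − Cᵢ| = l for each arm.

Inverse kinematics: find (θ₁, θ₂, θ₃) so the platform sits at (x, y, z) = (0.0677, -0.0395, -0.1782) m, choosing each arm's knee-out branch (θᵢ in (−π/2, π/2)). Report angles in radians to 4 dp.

θ₁ = -0.0002, θ₂ = 1.0473, θ₃ = 0.6109

arm 1 (φ=0.0°): x'=0.0677, y'=-0.0395
  A cos θ + B sin θ = C:  0.0623·cos θ + -0.1782·sin θ = 0.0623
  √(A²+B²)=0.1888;  θ1 = -1.2345+1.2342 ≈ -0.0002
arm 2 (φ=120.0°): x'=-0.0681, y'=-0.0389
  A=0.1981, B=-0.1782, C=(l²−L²−A²−y'²−z²)/(2L)=-0.0553
  γ=atan2(-0.1782,0.1981)=-0.7327;  ψ=arccos(-0.2076)=1.7799;  θ2=γ+ψ≈1.0473
arm 3 (φ=240.0°): x'=0.0004, y'=0.0784
  A cos θ + B sin θ = C:  0.1296·cos θ + -0.1782·sin θ = 0.0040
  √(A²+B²)=0.2204;  θ3 = -0.9418+1.5527 ≈ 0.6109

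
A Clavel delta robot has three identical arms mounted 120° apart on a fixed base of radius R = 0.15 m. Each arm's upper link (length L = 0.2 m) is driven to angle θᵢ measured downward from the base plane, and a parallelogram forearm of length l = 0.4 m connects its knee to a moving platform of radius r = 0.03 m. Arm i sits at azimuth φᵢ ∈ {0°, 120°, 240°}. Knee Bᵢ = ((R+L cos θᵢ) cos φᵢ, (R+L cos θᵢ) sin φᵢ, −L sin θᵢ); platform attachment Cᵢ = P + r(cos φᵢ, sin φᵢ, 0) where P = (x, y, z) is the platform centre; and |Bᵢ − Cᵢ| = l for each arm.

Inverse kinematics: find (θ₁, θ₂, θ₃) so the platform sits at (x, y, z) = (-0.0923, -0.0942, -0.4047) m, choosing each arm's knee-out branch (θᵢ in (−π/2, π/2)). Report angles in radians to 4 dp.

θ₁ = 1.0472, θ₂ = 0.8729, θ₃ = 0.2620

arm 1 (φ=0.0°): x'=-0.0923, y'=-0.0942
  A=0.2123, B=-0.4047, C=(l²−L²−A²−y'²−z²)/(2L)=-0.2443
  √(A²+B²)=0.4570;  θ1 = -1.0877+2.1348 ≈ 1.0472
φ2=120.0° → target in arm frame (-0.0354, 0.1270)
  A=0.1554, B=-0.4047, C=(l²−L²−A²−y'²−z²)/(2L)=-0.2102
  θ2 = atan2(B,A) + arccos(C/0.4335) = 0.8729
φ3=240.0° → target in arm frame (0.1277, -0.0328)
  A=-0.0077, B=-0.4047, C=(l²−L²−A²−y'²−z²)/(2L)=-0.1123
  γ=atan2(-0.4047,-0.0077)=-1.5899;  ψ=arccos(-0.2774)=1.8519;  θ3=γ+ψ≈0.2620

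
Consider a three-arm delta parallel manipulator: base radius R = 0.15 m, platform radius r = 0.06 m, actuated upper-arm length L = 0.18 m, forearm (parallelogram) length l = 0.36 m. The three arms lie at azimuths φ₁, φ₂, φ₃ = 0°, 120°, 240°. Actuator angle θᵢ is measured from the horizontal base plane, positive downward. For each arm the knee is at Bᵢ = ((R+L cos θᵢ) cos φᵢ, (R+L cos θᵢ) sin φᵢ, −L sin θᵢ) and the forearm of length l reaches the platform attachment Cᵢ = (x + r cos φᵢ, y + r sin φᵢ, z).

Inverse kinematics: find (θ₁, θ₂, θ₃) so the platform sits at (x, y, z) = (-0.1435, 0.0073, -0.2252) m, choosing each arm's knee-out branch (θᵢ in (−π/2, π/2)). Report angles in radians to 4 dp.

θ₁ = 0.8728, θ₂ = -0.3495, θ₃ = -0.2617

arm 1 (φ=0.0°): x'=-0.1435, y'=0.0073
  e−x'=0.2335;  (l²−L²−(e−x')²−y'²−z²)/2L = -0.0225
  γ=atan2(-0.2252,0.2335)=-0.7673;  ψ=arccos(-0.0693)=1.6401;  θ1=γ+ψ≈0.8728
rotate P by −φ2: (0.0781, 0.1206, -0.2252)
  A=0.0119, B=-0.2252, C=(l²−L²−A²−y'²−z²)/(2L)=0.0883
  √(A²+B²)=0.2255;  θ2 = -1.5179+1.1684 ≈ -0.3495
φ3=240.0° → target in arm frame (0.0654, -0.1279)
  e−x'=0.0246;  (l²−L²−(e−x')²−y'²−z²)/2L = 0.0820
  √(A²+B²)=0.2265;  θ3 = -1.4621+1.2005 ≈ -0.2617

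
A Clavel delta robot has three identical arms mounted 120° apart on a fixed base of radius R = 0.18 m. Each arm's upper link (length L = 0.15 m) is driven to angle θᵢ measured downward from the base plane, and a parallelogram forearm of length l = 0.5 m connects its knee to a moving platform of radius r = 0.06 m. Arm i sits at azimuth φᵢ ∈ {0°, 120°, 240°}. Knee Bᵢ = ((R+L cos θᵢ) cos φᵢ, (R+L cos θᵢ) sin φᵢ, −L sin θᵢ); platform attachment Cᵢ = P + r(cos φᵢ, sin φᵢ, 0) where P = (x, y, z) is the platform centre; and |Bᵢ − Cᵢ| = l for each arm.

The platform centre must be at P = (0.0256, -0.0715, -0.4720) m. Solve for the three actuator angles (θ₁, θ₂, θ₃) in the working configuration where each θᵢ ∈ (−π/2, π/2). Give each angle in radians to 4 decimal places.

arm 1 (φ=0.0°): x'=0.0256, y'=-0.0715
  A cos θ + B sin θ = C:  0.0944·cos θ + -0.4720·sin θ = -0.0310
  √(A²+B²)=0.4813;  θ1 = -1.3734+1.6353 ≈ 0.2619
arm 2 (φ=120.0°): x'=-0.0747, y'=0.0136
  e−x'=0.1947;  (l²−L²−(e−x')²−y'²−z²)/2L = -0.1113
  √(A²+B²)=0.5106;  θ2 = -1.1795+1.7905 ≈ 0.6110
φ3=240.0° → target in arm frame (0.0491, 0.0579)
  e−x'=0.0709;  (l²−L²−(e−x')²−y'²−z²)/2L = -0.0122
  θ3 = atan2(B,A) + arccos(C/0.4773) = 0.1746

θ₁ = 0.2619, θ₂ = 0.6110, θ₃ = 0.1746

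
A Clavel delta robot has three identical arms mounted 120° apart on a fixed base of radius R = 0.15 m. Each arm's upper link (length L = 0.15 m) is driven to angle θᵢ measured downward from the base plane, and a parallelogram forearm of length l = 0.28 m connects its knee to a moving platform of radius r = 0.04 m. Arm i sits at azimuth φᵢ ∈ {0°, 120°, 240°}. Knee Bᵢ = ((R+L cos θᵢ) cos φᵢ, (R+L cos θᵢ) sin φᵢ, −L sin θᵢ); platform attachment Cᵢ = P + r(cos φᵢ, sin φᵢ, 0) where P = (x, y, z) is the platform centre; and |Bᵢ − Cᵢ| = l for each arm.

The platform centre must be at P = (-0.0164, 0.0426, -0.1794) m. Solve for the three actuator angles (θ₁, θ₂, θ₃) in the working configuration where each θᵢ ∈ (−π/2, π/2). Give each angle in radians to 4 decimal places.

θ₁ = 0.5237, θ₂ = 0.0004, θ₃ = 0.6108

rotate P by −φ1: (-0.0164, 0.0426, -0.1794)
  A=0.1264, B=-0.1794, C=(l²−L²−A²−y'²−z²)/(2L)=0.0197
  θ1 = atan2(B,A) + arccos(C/0.2195) = 0.5237
arm 2 (φ=120.0°): x'=0.0451, y'=-0.0071
  A=0.0649, B=-0.1794, C=(l²−L²−A²−y'²−z²)/(2L)=0.0648
  θ2 = atan2(B,A) + arccos(C/0.1908) = 0.0004
arm 3 (φ=240.0°): x'=-0.0287, y'=-0.0355
  A=0.1387, B=-0.1794, C=(l²−L²−A²−y'²−z²)/(2L)=0.0107
  θ3 = atan2(B,A) + arccos(C/0.2268) = 0.6108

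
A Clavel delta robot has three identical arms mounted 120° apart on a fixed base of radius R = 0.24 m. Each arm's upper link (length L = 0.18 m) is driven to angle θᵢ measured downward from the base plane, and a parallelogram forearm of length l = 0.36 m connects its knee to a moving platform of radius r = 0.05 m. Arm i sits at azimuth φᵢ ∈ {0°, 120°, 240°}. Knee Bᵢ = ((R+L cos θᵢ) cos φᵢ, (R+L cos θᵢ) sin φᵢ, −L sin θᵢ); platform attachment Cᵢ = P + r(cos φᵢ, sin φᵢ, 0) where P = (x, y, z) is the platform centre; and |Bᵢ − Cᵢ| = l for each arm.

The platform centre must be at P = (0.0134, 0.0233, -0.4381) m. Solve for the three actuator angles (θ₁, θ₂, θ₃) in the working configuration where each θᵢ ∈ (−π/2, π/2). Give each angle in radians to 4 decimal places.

rotate P by −φ1: (0.0134, 0.0233, -0.4381)
  e−x'=0.1766;  (l²−L²−(e−x')²−y'²−z²)/2L = -0.3513
  θ1 = atan2(B,A) + arccos(C/0.4724) = 1.2217
φ2=120.0° → target in arm frame (0.0135, -0.0233)
  e−x'=0.1765;  (l²−L²−(e−x')²−y'²−z²)/2L = -0.3512
  θ2 = atan2(B,A) + arccos(C/0.4723) = 1.2214
arm 3 (φ=240.0°): x'=-0.0269, y'=0.0000
  e−x'=0.2169;  (l²−L²−(e−x')²−y'²−z²)/2L = -0.3938
  γ=atan2(-0.4381,0.2169)=-1.1111;  ψ=arccos(-0.8056)=2.5074;  θ3=γ+ψ≈1.3963

θ₁ = 1.2217, θ₂ = 1.2214, θ₃ = 1.3963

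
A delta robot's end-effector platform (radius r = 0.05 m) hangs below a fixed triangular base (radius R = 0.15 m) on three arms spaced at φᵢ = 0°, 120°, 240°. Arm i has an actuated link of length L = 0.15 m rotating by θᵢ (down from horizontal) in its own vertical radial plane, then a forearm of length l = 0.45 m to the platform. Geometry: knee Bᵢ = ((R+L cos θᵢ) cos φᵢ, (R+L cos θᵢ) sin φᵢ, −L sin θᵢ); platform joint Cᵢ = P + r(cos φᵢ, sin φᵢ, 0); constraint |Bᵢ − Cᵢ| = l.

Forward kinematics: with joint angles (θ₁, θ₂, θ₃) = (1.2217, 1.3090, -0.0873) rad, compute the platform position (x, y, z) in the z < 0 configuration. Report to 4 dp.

S1 = (0.1513·cos0.0°, 0.1513·sin0.0°, -0.1410) = (0.1513, 0.0000, -0.1410)
arm 2 at φ=120.0°: e+L cos θ2 = 0.1388;  S2 = (-0.0694, 0.1202, -0.1449)
φ3=240.0°: virtual centre (-0.1247, -0.2160, 0.0131), radius l
|S₂|²−|S₁|² = -0.0025;  |S₃|²−|S₁|² = 0.0196
plane₁₂: -0.4414x+0.2404y+-0.0079z = -0.0025
Cramer: x(z) = -0.0113+0.2185z;  y(z) = -0.0310+0.4339z
quadratic in z: (1.2360)z²+(0.1839)z+(-0.1552)=0, √Δ=0.8952 → z ∈ {-0.4365, 0.2877}; z = -0.4365 (taking z<0)
x = -0.1066, y = -0.2204

(-0.1066, -0.2204, -0.4365)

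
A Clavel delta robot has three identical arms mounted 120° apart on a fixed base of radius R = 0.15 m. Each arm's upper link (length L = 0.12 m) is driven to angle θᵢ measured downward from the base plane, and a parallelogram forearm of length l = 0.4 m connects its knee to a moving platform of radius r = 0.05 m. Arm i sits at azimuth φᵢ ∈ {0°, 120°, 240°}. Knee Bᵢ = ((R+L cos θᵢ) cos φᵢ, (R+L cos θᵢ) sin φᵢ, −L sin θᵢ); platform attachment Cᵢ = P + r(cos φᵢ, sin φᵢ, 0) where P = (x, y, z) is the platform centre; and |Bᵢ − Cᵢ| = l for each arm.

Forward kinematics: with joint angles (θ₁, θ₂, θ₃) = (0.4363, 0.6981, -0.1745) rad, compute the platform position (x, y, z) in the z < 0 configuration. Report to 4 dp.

(-0.0211, -0.1060, -0.3604)

φ1=0.0°: virtual centre (0.2088, 0.0000, -0.0507), radius l
φ2=120.0°: virtual centre (-0.0960, 0.1662, -0.0771), radius l
O3 = (0.2182·cos240.0°, 0.2182·sin240.0°, 0.0208) = (-0.1091, -0.1889, 0.0208)
eliminate P² terms by subtracting sphere 1 from 2 and 3
plane₁₂: -0.6094x+0.3324y+-0.0528z = -0.0034
det = 0.4416;  x = 0.0015+0.0625z,  y = -0.0074+0.2735z
sphere 1 gives Az²+Bz+C=0 with A=1.0787, B=0.0714, C=-0.1144;  B²−4AC=0.4987;  roots -0.3604, 0.2942;  negative root z = -0.3604
x = -0.0211, y = -0.1060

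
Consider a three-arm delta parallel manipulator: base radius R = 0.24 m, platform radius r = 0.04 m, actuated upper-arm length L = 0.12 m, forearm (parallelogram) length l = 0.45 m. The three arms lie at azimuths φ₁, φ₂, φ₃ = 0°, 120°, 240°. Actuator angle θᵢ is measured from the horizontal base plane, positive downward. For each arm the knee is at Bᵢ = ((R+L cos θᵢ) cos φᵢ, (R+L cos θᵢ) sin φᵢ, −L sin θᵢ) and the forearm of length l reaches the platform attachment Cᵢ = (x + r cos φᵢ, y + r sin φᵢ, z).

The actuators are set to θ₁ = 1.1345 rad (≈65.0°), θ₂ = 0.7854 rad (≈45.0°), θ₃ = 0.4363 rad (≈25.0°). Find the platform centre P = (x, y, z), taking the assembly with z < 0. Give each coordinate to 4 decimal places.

φ1=0.0°: virtual centre (0.2507, 0.0000, -0.1088), radius l
S2 = (0.2849·cos120.0°, 0.2849·sin120.0°, -0.0849) = (-0.1424, 0.2467, -0.0849)
φ3=240.0°: virtual centre (-0.1544, -0.2674, -0.0507), radius l
subtract pairs → two planes through P
[-0.7863 0.4934 0.0478]·P = 0.0137;  [-0.8102 -0.5348 0.1161]·P = 0.0232
Cramer: x(z) = -0.0229+0.1010z;  y(z) = -0.0088+0.0641z
sphere 1 gives Az²+Bz+C=0 with A=1.0143, B=0.1611, C=-0.1157;  B²−4AC=0.4956;  roots -0.4264, 0.2676;  negative root z = -0.4264
x = -0.0659, y = -0.0361

(-0.0659, -0.0361, -0.4264)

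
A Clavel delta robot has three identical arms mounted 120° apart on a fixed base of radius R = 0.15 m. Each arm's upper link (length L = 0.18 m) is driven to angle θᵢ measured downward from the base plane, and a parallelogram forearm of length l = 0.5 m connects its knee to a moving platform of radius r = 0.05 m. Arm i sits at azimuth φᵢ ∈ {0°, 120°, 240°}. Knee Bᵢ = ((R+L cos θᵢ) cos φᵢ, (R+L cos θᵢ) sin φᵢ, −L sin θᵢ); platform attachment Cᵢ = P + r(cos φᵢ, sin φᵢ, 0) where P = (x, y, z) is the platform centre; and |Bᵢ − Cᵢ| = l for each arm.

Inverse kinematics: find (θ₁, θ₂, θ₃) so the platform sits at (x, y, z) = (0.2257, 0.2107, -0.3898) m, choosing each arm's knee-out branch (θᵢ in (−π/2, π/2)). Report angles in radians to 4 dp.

θ₁ = -0.3490, θ₂ = 0.2618, θ₃ = 1.3092

φ1=0.0° → target in arm frame (0.2257, 0.2107)
  e−x'=-0.1257;  (l²−L²−(e−x')²−y'²−z²)/2L = 0.0152
  θ1 = atan2(B,A) + arccos(C/0.4096) = -0.3490
rotate P by −φ2: (0.0696, -0.3008, -0.3898)
  A=0.0304, B=-0.3898, C=(l²−L²−A²−y'²−z²)/(2L)=-0.0715
  γ=atan2(-0.3898,0.0304)=-1.4930;  ψ=arccos(-0.1830)=1.7548;  θ2=γ+ψ≈0.2618
arm 3 (φ=240.0°): x'=-0.2953, y'=0.0901
  A=0.3953, B=-0.3898, C=(l²−L²−A²−y'²−z²)/(2L)=-0.2743
  γ=atan2(-0.3898,0.3953)=-0.7784;  ψ=arccos(-0.4941)=2.0875;  θ3=γ+ψ≈1.3092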